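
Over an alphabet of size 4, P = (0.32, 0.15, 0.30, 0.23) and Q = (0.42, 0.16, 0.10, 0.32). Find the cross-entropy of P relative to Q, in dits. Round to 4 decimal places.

0.6538 dits

H(P,Q) = −Σ p·log₁₀ q.
  −0.32·log₁₀(0.42) = 0.12056
  −0.15·log₁₀(0.16) = 0.11938
  −0.30·log₁₀(0.10) = 0.30000
  −0.23·log₁₀(0.32) = 0.11382
H(P,Q) = 0.6538 dits.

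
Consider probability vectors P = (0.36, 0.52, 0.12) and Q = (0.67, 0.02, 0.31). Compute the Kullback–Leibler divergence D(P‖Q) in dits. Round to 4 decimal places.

0.5892 dits

D(P‖Q) = Σ p·log₁₀(p/q).
  0.36·log₁₀(0.36/0.67) = -0.09712
  0.52·log₁₀(0.52/0.02) = 0.73579
  0.12·log₁₀(0.12/0.31) = -0.04946
D(P‖Q) = 0.5892 dits.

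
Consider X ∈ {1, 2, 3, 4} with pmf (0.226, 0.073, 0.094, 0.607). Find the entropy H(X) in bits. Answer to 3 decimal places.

1.518 bits

H(X) = −Σ p·log₂ p.
  −(0.226)·log₂(0.226) = 0.4849
  −(0.073)·log₂(0.073) = 0.2756
  −(0.094)·log₂(0.094) = 0.3207
  −(0.607)·log₂(0.607) = 0.4372
Sum: 0.4849 + 0.2756 + 0.3207 + 0.4372 = 1.518 bits.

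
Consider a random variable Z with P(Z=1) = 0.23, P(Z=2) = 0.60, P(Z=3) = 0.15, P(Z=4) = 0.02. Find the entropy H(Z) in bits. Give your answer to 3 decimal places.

1.453 bits

H(Z) = −Σ p·log₂ p.
  −(0.23)·log₂(0.23) = 0.4877
  −(0.60)·log₂(0.60) = 0.4422
  −(0.15)·log₂(0.15) = 0.4105
  −(0.02)·log₂(0.02) = 0.1129
Sum: 0.4877 + 0.4422 + 0.4105 + 0.1129 = 1.453 bits.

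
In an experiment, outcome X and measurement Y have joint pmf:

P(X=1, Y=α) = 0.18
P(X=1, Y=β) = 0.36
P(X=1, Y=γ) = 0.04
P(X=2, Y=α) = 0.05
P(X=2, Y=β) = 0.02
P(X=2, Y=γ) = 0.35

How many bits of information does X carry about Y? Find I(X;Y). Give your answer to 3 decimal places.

0.509 bits

Marginals: p(X) = (0.5800, 0.4200), p(Y) = (0.2300, 0.3800, 0.3900).
I(X;Y) = H(X) + H(Y) − H(X,Y).
H(X) = 0.9815, H(Y) = 1.5479, H(X,Y) = 2.0208.
I(X;Y) = 0.9815 + 1.5479 − 2.0208 = 0.509 bits.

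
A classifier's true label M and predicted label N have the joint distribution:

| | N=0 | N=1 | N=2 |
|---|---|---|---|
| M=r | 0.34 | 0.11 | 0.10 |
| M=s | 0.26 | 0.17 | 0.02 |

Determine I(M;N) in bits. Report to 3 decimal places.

Marginals: p(M) = (0.5500, 0.4500), p(N) = (0.6000, 0.2800, 0.1200).
I(M;N) = H(M) + H(N) − H(M,N).
H(M) = 0.9928, H(N) = 1.3235, H(M,N) = 2.2644.
I(M;N) = 0.9928 + 1.3235 − 2.2644 = 0.052 bits.

0.052 bits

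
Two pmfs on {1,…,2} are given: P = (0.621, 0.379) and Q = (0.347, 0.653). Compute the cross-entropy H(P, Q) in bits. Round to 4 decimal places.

1.1813 bits

H(P,Q) = −Σ p·log₂ q.
  −0.621·log₂(0.347) = 0.94826
  −0.379·log₂(0.653) = 0.23303
H(P,Q) = 1.1813 bits.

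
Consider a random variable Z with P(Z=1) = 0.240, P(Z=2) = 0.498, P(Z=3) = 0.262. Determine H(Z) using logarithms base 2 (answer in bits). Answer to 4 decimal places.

H(Z) = −Σ p·log₂ p.
  −(0.240)·log₂(0.240) = 0.49413
  −(0.498)·log₂(0.498) = 0.50088
  −(0.262)·log₂(0.262) = 0.50628
Sum: 0.49413 + 0.50088 + 0.50628 = 1.5013 bits.

1.5013 bits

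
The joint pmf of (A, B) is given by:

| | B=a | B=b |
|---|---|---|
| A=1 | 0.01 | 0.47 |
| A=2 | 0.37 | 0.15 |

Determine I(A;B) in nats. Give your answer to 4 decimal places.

0.3031 nats

Marginals: p(A) = (0.4800, 0.5200), p(B) = (0.3800, 0.6200).
I(A;B) = Σ p(x,y)·ln[p(x,y)/(p(x)p(y))].
  (1,a): 0.01·ln(0.0548) = -0.02904
  (1,b): 0.47·ln(1.5793) = 0.21478
  (2,a): 0.37·ln(1.8725) = 0.23209
  (2,b): 0.15·ln(0.4653) = -0.11477
Sum = 0.3031 nats.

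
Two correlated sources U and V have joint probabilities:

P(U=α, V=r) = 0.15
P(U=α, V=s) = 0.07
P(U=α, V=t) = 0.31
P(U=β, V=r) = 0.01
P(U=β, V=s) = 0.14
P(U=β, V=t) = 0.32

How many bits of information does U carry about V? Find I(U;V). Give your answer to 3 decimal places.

0.121 bits

Marginals: p(U) = (0.5300, 0.4700), p(V) = (0.1600, 0.2100, 0.6300).
I(U;V) = H(U) + H(V) − H(U,V).
H(U) = 0.9974, H(V) = 1.3158, H(U,V) = 2.1925.
I(U;V) = 0.9974 + 1.3158 − 2.1925 = 0.121 bits.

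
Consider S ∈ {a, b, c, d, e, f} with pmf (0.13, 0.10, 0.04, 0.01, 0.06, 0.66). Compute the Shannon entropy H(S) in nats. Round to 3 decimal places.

1.113 nats

H(S) = −Σ p·ln p.
  −(0.13)·ln(0.13) = 0.2652
  −(0.10)·ln(0.10) = 0.2303
  −(0.04)·ln(0.04) = 0.1288
  −(0.01)·ln(0.01) = 0.0461
  −(0.06)·ln(0.06) = 0.1688
  −(0.66)·ln(0.66) = 0.2742
Sum: 0.2652 + 0.2303 + 0.1288 + 0.0461 + 0.1688 + 0.2742 = 1.113 nats.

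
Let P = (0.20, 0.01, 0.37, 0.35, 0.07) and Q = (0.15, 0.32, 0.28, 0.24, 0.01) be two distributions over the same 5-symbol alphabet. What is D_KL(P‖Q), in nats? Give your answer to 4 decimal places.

0.3943 nats

D(P‖Q) = Σ p·ln(p/q).
  0.20·ln(0.20/0.15) = 0.05754
  0.01·ln(0.01/0.32) = -0.03466
  0.37·ln(0.37/0.28) = 0.10312
  0.35·ln(0.35/0.24) = 0.13205
  0.07·ln(0.07/0.01) = 0.13621
D(P‖Q) = 0.3943 nats.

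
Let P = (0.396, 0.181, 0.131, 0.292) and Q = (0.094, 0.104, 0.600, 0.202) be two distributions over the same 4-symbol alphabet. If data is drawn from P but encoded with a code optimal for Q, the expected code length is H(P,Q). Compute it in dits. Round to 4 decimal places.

H(P,Q) = −Σ p·log₁₀ q.
  −0.396·log₁₀(0.094) = 0.40664
  −0.181·log₁₀(0.104) = 0.17792
  −0.131·log₁₀(0.600) = 0.02906
  −0.292·log₁₀(0.202) = 0.20284
H(P,Q) = 0.8165 dits.

0.8165 dits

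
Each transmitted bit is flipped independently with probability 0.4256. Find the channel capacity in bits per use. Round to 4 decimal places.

Binary symmetric channel: C = 1 − h₂(ε) where h₂ is the binary entropy function.
h₂(0.4256) = −0.4256·log₂0.4256 − 0.5744·log₂0.5744 = 0.9840.
C = 1 − 0.9840 = 0.0160 bits per channel use.

0.0160 bits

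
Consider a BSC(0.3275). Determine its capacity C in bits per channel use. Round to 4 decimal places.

Binary symmetric channel: C = 1 − h₂(ε) where h₂ is the binary entropy function.
h₂(0.3275) = −0.3275·log₂0.3275 − 0.6725·log₂0.6725 = 0.9124.
C = 1 − 0.9124 = 0.0876 bits per channel use.

0.0876 bits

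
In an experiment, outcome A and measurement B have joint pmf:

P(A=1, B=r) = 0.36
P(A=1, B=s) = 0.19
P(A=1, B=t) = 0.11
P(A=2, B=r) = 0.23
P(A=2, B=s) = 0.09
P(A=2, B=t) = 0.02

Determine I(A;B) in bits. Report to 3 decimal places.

Marginals: p(A) = (0.6600, 0.3400), p(B) = (0.5900, 0.2800, 0.1300).
I(A;B) = Σ p(x,y)·log₂[p(x,y)/(p(x)p(y))].
  (1,r): 0.36·log₂(0.9245) = -0.0408
  (1,s): 0.19·log₂(1.0281) = 0.0076
  (1,t): 0.11·log₂(1.2821) = 0.0394
  (2,r): 0.23·log₂(1.1466) = 0.0454
  (2,s): 0.09·log₂(0.9454) = -0.0073
  (2,t): 0.02·log₂(0.4525) = -0.0229
Sum = 0.021 bits.

0.021 bits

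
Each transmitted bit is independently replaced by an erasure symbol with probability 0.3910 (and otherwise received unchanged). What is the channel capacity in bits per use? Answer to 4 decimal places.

Binary erasure channel: capacity C = 1 − ε.
C = 1 − 0.3910 = 0.6090 bits per channel use.

0.6090 bits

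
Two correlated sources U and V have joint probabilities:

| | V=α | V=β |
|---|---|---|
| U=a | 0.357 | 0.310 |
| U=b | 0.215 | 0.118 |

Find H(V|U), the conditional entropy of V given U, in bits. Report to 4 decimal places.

0.9769 bits

Chain rule: H(V|U) = H(U,V) − H(U).
Marginals: p(U) = (0.6670, 0.3330), p(V) = (0.5720, 0.4280).
H(U,V) = 1.8949 bits; H(U) = 0.9180 bits.
H(V|U) = 1.8949 − 0.9180 = 0.9769 bits.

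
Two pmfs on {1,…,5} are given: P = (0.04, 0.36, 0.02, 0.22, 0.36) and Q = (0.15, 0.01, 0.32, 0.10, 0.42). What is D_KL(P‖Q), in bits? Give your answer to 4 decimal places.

1.8751 bits

D(P‖Q) = Σ p·log₂(p/q).
  0.04·log₂(0.04/0.15) = -0.07628
  0.36·log₂(0.36/0.01) = 1.86117
  0.02·log₂(0.02/0.32) = -0.08000
  0.22·log₂(0.22/0.10) = 0.25025
  0.36·log₂(0.36/0.42) = -0.08006
D(P‖Q) = 1.8751 bits.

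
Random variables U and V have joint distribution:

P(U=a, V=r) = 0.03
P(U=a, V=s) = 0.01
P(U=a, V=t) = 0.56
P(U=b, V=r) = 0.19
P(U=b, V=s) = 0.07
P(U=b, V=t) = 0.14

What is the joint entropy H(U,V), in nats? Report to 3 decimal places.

H(U,V) = −Σ p(x,y)·ln p(x,y) over all 6 cells.
  cell (a,r): −0.03·ln0.03 = 0.1052
  cell (a,s): −0.01·ln0.01 = 0.0461
  cell (a,t): −0.56·ln0.56 = 0.3247
  cell (b,r): −0.19·ln0.19 = 0.3155
  cell (b,s): −0.07·ln0.07 = 0.1861
  cell (b,t): −0.14·ln0.14 = 0.2753
Sum = 1.253 nats.

1.253 nats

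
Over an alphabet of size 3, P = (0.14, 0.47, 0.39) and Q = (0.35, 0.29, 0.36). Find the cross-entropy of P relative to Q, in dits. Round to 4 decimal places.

0.4895 dits

H(P,Q) = −Σ p·log₁₀ q.
  −0.14·log₁₀(0.35) = 0.06383
  −0.47·log₁₀(0.29) = 0.25267
  −0.39·log₁₀(0.36) = 0.17304
H(P,Q) = 0.4895 dits.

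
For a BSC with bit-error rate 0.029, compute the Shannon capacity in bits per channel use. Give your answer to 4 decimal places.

Binary symmetric channel: C = 1 − h₂(ε) where h₂ is the binary entropy function.
h₂(0.029) = −0.029·log₂0.029 − 0.971·log₂0.971 = 0.1894.
C = 1 − 0.1894 = 0.8106 bits per channel use.

0.8106 bits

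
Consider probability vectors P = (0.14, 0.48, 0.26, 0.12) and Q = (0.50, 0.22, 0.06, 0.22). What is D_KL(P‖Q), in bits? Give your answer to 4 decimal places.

D(P‖Q) = Σ p·log₂(p/q).
  0.14·log₂(0.14/0.50) = -0.25711
  0.48·log₂(0.48/0.22) = 0.54025
  0.26·log₂(0.26/0.06) = 0.55002
  0.12·log₂(0.12/0.22) = -0.10494
D(P‖Q) = 0.7282 bits.

0.7282 bits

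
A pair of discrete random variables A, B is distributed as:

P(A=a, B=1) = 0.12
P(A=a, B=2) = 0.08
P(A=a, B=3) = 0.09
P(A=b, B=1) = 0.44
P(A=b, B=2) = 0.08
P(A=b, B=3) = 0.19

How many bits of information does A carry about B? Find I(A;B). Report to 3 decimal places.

0.035 bits

Marginals: p(A) = (0.2900, 0.7100), p(B) = (0.5600, 0.1600, 0.2800).
I(A;B) = Σ p(x,y)·log₂[p(x,y)/(p(x)p(y))].
  (a,1): 0.12·log₂(0.7389) = -0.0524
  (a,2): 0.08·log₂(1.7241) = 0.0629
  (a,3): 0.09·log₂(1.1084) = 0.0134
  (b,1): 0.44·log₂(1.1066) = 0.0643
  (b,2): 0.08·log₂(0.7042) = -0.0405
  (b,3): 0.19·log₂(0.9557) = -0.0124
Sum = 0.035 bits.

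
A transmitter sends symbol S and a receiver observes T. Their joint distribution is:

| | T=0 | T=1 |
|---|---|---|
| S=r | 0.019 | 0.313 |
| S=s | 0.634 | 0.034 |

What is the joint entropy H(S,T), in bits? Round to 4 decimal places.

H(S,T) = −Σ p(x,y)·log₂ p(x,y) over all 4 cells.
  cell (r,0): −0.019·log₂0.019 = 0.10864
  cell (r,1): −0.313·log₂0.313 = 0.52451
  cell (s,0): −0.634·log₂0.634 = 0.41682
  cell (s,1): −0.034·log₂0.034 = 0.16586
Sum = 1.2158 bits.

1.2158 bits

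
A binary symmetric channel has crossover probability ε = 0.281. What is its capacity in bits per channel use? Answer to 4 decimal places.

0.1432 bits

Binary symmetric channel: C = 1 − h₂(ε) where h₂ is the binary entropy function.
h₂(0.281) = −0.281·log₂0.281 − 0.719·log₂0.719 = 0.8568.
C = 1 − 0.8568 = 0.1432 bits per channel use.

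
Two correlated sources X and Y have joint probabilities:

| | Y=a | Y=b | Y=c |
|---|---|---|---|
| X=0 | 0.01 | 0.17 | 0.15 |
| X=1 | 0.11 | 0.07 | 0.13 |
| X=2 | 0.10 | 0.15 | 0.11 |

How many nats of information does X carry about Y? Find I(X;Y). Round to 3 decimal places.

Marginals: p(X) = (0.3300, 0.3100, 0.3600), p(Y) = (0.2200, 0.3900, 0.3900).
I(X;Y) = H(X) + H(Y) − H(X,Y).
H(X) = 1.0967, H(Y) = 1.0676, H(X,Y) = 2.0837.
I(X;Y) = 1.0967 + 1.0676 − 2.0837 = 0.081 nats.

0.081 nats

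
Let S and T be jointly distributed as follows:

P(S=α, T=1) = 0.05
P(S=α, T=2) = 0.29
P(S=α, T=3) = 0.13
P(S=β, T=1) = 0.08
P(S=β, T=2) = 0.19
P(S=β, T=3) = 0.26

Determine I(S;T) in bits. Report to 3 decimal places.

0.049 bits

Marginals: p(S) = (0.4700, 0.5300), p(T) = (0.1300, 0.4800, 0.3900).
I(S;T) = Σ p(x,y)·log₂[p(x,y)/(p(x)p(y))].
  (α,1): 0.05·log₂(0.8183) = -0.0145
  (α,2): 0.29·log₂(1.2855) = 0.1051
  (α,3): 0.13·log₂(0.7092) = -0.0644
  (β,1): 0.08·log₂(1.1611) = 0.0172
  (β,2): 0.19·log₂(0.7469) = -0.0800
  (β,3): 0.26·log₂(1.2579) = 0.0861
Sum = 0.049 bits.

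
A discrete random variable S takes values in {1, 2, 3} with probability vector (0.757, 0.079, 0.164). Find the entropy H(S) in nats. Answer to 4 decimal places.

H(S) = −Σ p·ln p.
  −(0.757)·ln(0.757) = 0.21074
  −(0.079)·ln(0.079) = 0.20053
  −(0.164)·ln(0.164) = 0.29649
Sum: 0.21074 + 0.20053 + 0.29649 = 0.7078 nats.

0.7078 nats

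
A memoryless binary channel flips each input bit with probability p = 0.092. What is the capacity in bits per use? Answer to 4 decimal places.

Binary symmetric channel: C = 1 − h₂(ε) where h₂ is the binary entropy function.
h₂(0.092) = −0.092·log₂0.092 − 0.908·log₂0.908 = 0.4431.
C = 1 − 0.4431 = 0.5569 bits per channel use.

0.5569 bits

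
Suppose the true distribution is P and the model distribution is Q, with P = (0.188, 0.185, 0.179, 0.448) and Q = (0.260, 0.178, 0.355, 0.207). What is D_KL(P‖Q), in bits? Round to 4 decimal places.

D(P‖Q) = Σ p·log₂(p/q).
  0.188·log₂(0.188/0.260) = -0.08794
  0.185·log₂(0.185/0.178) = 0.01029
  0.179·log₂(0.179/0.355) = -0.17683
  0.448·log₂(0.448/0.207) = 0.49901
D(P‖Q) = 0.2445 bits.

0.2445 bits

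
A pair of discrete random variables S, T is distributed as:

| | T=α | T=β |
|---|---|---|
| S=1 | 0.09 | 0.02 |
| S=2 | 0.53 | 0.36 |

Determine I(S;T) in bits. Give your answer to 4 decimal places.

0.0164 bits

Marginals: p(S) = (0.1100, 0.8900), p(T) = (0.6200, 0.3800).
I(S;T) = Σ p(x,y)·log₂[p(x,y)/(p(x)p(y))].
  (1,α): 0.09·log₂(1.3196) = 0.03601
  (1,β): 0.02·log₂(0.4785) = -0.02127
  (2,α): 0.53·log₂(0.9605) = -0.03082
  (2,β): 0.36·log₂(1.0645) = 0.03244
Sum = 0.0164 bits.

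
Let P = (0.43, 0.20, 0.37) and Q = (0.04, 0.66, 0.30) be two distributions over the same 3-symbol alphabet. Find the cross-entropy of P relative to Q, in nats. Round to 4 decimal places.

1.9127 nats

H(P,Q) = −Σ p·ln q.
  −0.43·ln(0.04) = 1.38412
  −0.20·ln(0.66) = 0.08310
  −0.37·ln(0.30) = 0.44547
H(P,Q) = 1.9127 nats.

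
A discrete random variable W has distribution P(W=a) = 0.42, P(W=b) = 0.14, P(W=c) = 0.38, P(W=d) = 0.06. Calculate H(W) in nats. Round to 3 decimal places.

1.176 nats

H(W) = −Σ p·ln p.
  −(0.42)·ln(0.42) = 0.3644
  −(0.14)·ln(0.14) = 0.2753
  −(0.38)·ln(0.38) = 0.3677
  −(0.06)·ln(0.06) = 0.1688
Sum: 0.3644 + 0.2753 + 0.3677 + 0.1688 = 1.176 nats.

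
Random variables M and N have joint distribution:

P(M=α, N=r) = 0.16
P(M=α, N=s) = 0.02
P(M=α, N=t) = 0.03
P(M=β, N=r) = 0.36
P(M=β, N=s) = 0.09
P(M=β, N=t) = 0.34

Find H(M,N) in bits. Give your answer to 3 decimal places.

H(M,N) = −Σ p(x,y)·log₂ p(x,y) over all 6 cells.
  cell (α,r): −0.16·log₂0.16 = 0.4230
  cell (α,s): −0.02·log₂0.02 = 0.1129
  cell (α,t): −0.03·log₂0.03 = 0.1518
  cell (β,r): −0.36·log₂0.36 = 0.5306
  cell (β,s): −0.09·log₂0.09 = 0.3127
  cell (β,t): −0.34·log₂0.34 = 0.5292
Sum = 2.060 bits.

2.060 bits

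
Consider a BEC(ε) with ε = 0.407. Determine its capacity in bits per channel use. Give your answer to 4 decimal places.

Binary erasure channel: capacity C = 1 − ε.
C = 1 − 0.407 = 0.5930 bits per channel use.

0.5930 bits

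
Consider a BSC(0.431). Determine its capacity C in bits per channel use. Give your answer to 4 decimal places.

0.0138 bits

Binary symmetric channel: C = 1 − h₂(ε) where h₂ is the binary entropy function.
h₂(0.431) = −0.431·log₂0.431 − 0.569·log₂0.569 = 0.9862.
C = 1 − 0.9862 = 0.0138 bits per channel use.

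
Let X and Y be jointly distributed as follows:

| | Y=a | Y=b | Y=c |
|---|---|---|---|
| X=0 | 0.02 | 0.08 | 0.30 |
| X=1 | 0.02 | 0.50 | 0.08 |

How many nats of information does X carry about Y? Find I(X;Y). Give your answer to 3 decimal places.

Marginals: p(X) = (0.4000, 0.6000), p(Y) = (0.0400, 0.5800, 0.3800).
I(X;Y) = Σ p(x,y)·ln[p(x,y)/(p(x)p(y))].
  (0,a): 0.02·ln(1.2500) = 0.0045
  (0,b): 0.08·ln(0.3448) = -0.0852
  (0,c): 0.30·ln(1.9737) = 0.2040
  (1,a): 0.02·ln(0.8333) = -0.0036
  (1,b): 0.50·ln(1.4368) = 0.1812
  (1,c): 0.08·ln(0.3509) = -0.0838
Sum = 0.217 nats.

0.217 nats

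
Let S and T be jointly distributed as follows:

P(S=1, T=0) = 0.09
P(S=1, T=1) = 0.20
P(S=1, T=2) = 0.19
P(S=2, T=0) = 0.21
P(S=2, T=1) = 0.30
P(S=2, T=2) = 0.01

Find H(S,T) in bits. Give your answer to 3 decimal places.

H(S,T) = −Σ p(x,y)·log₂ p(x,y) over all 6 cells.
  cell (1,0): −0.09·log₂0.09 = 0.3127
  cell (1,1): −0.20·log₂0.20 = 0.4644
  cell (1,2): −0.19·log₂0.19 = 0.4552
  cell (2,0): −0.21·log₂0.21 = 0.4728
  cell (2,1): −0.30·log₂0.30 = 0.5211
  cell (2,2): −0.01·log₂0.01 = 0.0664
Sum = 2.293 bits.

2.293 bits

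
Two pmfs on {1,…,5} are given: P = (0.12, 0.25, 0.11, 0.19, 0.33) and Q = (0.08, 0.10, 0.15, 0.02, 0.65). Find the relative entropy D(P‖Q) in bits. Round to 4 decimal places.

D(P‖Q) = Σ p·log₂(p/q).
  0.12·log₂(0.12/0.08) = 0.07020
  0.25·log₂(0.25/0.10) = 0.33048
  0.11·log₂(0.11/0.15) = -0.04922
  0.19·log₂(0.19/0.02) = 0.61711
  0.33·log₂(0.33/0.65) = -0.32273
D(P‖Q) = 0.6458 bits.

0.6458 bits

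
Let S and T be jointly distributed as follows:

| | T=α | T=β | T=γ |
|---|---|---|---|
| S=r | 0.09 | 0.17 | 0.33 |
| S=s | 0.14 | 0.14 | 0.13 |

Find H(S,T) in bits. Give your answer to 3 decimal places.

2.452 bits

H(S,T) = −Σ p(x,y)·log₂ p(x,y) over all 6 cells.
  cell (r,α): −0.09·log₂0.09 = 0.3127
  cell (r,β): −0.17·log₂0.17 = 0.4346
  cell (r,γ): −0.33·log₂0.33 = 0.5278
  cell (s,α): −0.14·log₂0.14 = 0.3971
  cell (s,β): −0.14·log₂0.14 = 0.3971
  cell (s,γ): −0.13·log₂0.13 = 0.3826
Sum = 2.452 bits.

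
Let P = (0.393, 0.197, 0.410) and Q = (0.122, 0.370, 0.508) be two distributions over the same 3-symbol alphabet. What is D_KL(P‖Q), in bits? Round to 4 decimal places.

0.3573 bits

D(P‖Q) = Σ p·log₂(p/q).
  0.393·log₂(0.393/0.122) = 0.66325
  0.197·log₂(0.197/0.370) = -0.17914
  0.410·log₂(0.410/0.508) = -0.12677
D(P‖Q) = 0.3573 bits.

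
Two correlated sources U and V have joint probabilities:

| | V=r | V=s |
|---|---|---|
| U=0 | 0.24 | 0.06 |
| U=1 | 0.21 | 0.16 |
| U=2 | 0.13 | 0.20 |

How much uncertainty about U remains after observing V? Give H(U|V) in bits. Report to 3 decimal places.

1.499 bits

Chain rule: H(U|V) = H(U,V) − H(V).
Marginals: p(U) = (0.3000, 0.3700, 0.3300), p(V) = (0.5800, 0.4200).
H(U,V) = 2.4805 bits; H(V) = 0.9815 bits.
H(U|V) = 2.4805 − 0.9815 = 1.499 bits.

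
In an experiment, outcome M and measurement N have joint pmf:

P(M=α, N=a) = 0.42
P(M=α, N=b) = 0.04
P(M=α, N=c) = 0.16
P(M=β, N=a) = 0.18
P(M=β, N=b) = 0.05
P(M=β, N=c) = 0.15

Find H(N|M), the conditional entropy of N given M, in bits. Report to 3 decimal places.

Marginals: p(M) = (0.6200, 0.3800), p(N) = (0.6000, 0.0900, 0.3100).
H(N|M) = Σ p(M) · H(N|M=·).
  M=α: p=0.6200, H(N|M=α) = 1.1400
  M=β: p=0.3800, H(N|M=β) = 1.4250
Weighted sum = 1.248 bits.

1.248 bits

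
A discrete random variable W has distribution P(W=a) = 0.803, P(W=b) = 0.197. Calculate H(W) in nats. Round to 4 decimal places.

0.4962 nats

H(W) = −Σ p·ln p.
  −(0.803)·ln(0.803) = 0.17618
  −(0.197)·ln(0.197) = 0.32004
Sum: 0.17618 + 0.32004 = 0.4962 nats.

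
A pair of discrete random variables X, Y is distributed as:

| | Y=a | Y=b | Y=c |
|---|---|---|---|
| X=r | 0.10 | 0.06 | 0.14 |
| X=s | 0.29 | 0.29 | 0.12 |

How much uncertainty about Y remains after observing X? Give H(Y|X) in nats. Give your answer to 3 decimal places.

Chain rule: H(Y|X) = H(X,Y) − H(X).
Marginals: p(X) = (0.3000, 0.7000), p(Y) = (0.3900, 0.3500, 0.2600).
H(X,Y) = 1.6467 nats; H(X) = 0.6109 nats.
H(Y|X) = 1.6467 − 0.6109 = 1.036 nats.

1.036 nats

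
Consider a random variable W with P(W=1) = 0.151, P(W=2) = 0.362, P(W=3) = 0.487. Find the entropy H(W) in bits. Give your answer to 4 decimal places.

H(W) = −Σ p·log₂ p.
  −(0.151)·log₂(0.151) = 0.41183
  −(0.362)·log₂(0.362) = 0.53067
  −(0.487)·log₂(0.487) = 0.50551
Sum: 0.41183 + 0.53067 + 0.50551 = 1.4480 bits.

1.4480 bits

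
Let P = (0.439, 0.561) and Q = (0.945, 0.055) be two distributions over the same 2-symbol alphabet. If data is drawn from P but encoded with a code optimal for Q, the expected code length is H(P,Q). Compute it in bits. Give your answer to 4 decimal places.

2.3833 bits

H(P,Q) = −Σ p·log₂ q.
  −0.439·log₂(0.945) = 0.03583
  −0.561·log₂(0.055) = 2.34746
H(P,Q) = 2.3833 bits.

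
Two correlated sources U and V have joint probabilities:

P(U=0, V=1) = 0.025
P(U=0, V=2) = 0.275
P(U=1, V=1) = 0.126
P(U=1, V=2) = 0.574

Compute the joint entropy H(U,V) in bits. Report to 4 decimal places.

H(U,V) = −Σ p(x,y)·log₂ p(x,y) over all 4 cells.
  cell (0,1): −0.025·log₂0.025 = 0.13305
  cell (0,2): −0.275·log₂0.275 = 0.51219
  cell (1,1): −0.126·log₂0.126 = 0.37655
  cell (1,2): −0.574·log₂0.574 = 0.45970
Sum = 1.4815 bits.

1.4815 bits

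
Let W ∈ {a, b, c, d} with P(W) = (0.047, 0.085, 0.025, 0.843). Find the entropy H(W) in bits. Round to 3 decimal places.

H(W) = −Σ p·log₂ p.
  −(0.047)·log₂(0.047) = 0.2073
  −(0.085)·log₂(0.085) = 0.3023
  −(0.025)·log₂(0.025) = 0.1330
  −(0.843)·log₂(0.843) = 0.2077
Sum: 0.2073 + 0.3023 + 0.1330 + 0.2077 = 0.850 bits.

0.850 bits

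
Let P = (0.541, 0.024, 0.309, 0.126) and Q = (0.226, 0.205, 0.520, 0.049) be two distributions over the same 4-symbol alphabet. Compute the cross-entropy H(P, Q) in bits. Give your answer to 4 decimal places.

2.0554 bits

H(P,Q) = −Σ p·log₂ q.
  −0.541·log₂(0.226) = 1.16077
  −0.024·log₂(0.205) = 0.05487
  −0.309·log₂(0.520) = 0.29152
  −0.126·log₂(0.049) = 0.54824
H(P,Q) = 2.0554 bits.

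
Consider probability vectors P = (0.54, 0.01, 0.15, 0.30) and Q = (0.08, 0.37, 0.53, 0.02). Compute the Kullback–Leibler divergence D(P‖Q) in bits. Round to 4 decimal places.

2.3345 bits

D(P‖Q) = Σ p·log₂(p/q).
  0.54·log₂(0.54/0.08) = 1.48764
  0.01·log₂(0.01/0.37) = -0.05209
  0.15·log₂(0.15/0.53) = -0.27315
  0.30·log₂(0.30/0.02) = 1.17207
D(P‖Q) = 2.3345 bits.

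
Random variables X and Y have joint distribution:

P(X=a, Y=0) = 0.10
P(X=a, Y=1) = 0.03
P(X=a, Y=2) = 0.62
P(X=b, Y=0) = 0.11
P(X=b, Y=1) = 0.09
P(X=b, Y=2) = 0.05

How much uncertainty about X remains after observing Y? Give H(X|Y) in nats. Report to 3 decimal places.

0.391 nats

Marginals: p(X) = (0.7500, 0.2500), p(Y) = (0.2100, 0.1200, 0.6700).
H(X|Y) = Σ p(Y) · H(X|Y=·).
  Y=0: p=0.2100, H(X|Y=0) = 0.6920
  Y=1: p=0.1200, H(X|Y=1) = 0.5623
  Y=2: p=0.6700, H(X|Y=2) = 0.2654
Weighted sum = 0.391 nats.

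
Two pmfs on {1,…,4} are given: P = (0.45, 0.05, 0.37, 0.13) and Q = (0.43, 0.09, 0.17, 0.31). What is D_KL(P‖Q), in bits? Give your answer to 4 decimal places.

0.2393 bits

D(P‖Q) = Σ p·log₂(p/q).
  0.45·log₂(0.45/0.43) = 0.02951
  0.05·log₂(0.05/0.09) = -0.04240
  0.37·log₂(0.37/0.17) = 0.41514
  0.13·log₂(0.13/0.31) = -0.16299
D(P‖Q) = 0.2393 bits.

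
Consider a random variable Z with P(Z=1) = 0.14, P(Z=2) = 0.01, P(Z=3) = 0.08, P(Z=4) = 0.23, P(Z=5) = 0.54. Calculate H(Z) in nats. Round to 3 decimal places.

1.194 nats

H(Z) = −Σ p·ln p.
  −(0.14)·ln(0.14) = 0.2753
  −(0.01)·ln(0.01) = 0.0461
  −(0.08)·ln(0.08) = 0.2021
  −(0.23)·ln(0.23) = 0.3380
  −(0.54)·ln(0.54) = 0.3327
Sum: 0.2753 + 0.0461 + 0.2021 + 0.3380 + 0.3327 = 1.194 nats.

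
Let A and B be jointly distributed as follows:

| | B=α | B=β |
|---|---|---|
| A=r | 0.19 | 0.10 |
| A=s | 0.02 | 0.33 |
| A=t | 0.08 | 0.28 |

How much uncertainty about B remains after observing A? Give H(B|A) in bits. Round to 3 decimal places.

0.655 bits

Marginals: p(A) = (0.2900, 0.3500, 0.3600), p(B) = (0.2900, 0.7100).
H(B|A) = Σ p(A) · H(B|A=·).
  A=r: p=0.2900, H(B|A=r) = 0.9294
  A=s: p=0.3500, H(B|A=s) = 0.3160
  A=t: p=0.3600, H(B|A=t) = 0.7642
Weighted sum = 0.655 bits.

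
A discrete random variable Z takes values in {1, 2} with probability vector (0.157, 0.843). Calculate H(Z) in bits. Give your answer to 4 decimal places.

0.6271 bits

H(Z) = −Σ p·log₂ p.
  −(0.157)·log₂(0.157) = 0.41937
  −(0.843)·log₂(0.843) = 0.20771
Sum: 0.41937 + 0.20771 = 0.6271 bits.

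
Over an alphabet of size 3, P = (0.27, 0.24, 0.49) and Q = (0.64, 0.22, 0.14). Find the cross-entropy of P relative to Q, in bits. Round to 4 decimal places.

H(P,Q) = −Σ p·log₂ q.
  −0.27·log₂(0.64) = 0.17384
  −0.24·log₂(0.22) = 0.52426
  −0.49·log₂(0.14) = 1.38989
H(P,Q) = 2.0880 bits.

2.0880 bits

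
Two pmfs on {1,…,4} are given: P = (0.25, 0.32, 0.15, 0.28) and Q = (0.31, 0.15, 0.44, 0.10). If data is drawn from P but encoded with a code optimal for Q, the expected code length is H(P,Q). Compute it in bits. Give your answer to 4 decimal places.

2.4060 bits

H(P,Q) = −Σ p·log₂ q.
  −0.25·log₂(0.31) = 0.42241
  −0.32·log₂(0.15) = 0.87583
  −0.15·log₂(0.44) = 0.17766
  −0.28·log₂(0.10) = 0.93014
H(P,Q) = 2.4060 bits.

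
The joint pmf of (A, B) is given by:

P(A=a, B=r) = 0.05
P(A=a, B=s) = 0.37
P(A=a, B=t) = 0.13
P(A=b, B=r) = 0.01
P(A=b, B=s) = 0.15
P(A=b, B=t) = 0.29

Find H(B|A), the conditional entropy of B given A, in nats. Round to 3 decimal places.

0.784 nats

Chain rule: H(B|A) = H(A,B) − H(A).
Marginals: p(A) = (0.5500, 0.4500), p(B) = (0.0600, 0.5200, 0.4200).
H(A,B) = 1.4725 nats; H(A) = 0.6881 nats.
H(B|A) = 1.4725 − 0.6881 = 0.784 nats.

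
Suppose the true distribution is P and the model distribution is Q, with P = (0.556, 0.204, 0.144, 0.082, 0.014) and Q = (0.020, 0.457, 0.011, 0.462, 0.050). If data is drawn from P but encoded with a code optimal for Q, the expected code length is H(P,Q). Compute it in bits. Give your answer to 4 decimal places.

4.4572 bits

H(P,Q) = −Σ p·log₂ q.
  −0.556·log₂(0.020) = 3.13798
  −0.204·log₂(0.457) = 0.23047
  −0.144·log₂(0.011) = 0.93691
  −0.082·log₂(0.462) = 0.09135
  −0.014·log₂(0.050) = 0.06051
H(P,Q) = 4.4572 bits.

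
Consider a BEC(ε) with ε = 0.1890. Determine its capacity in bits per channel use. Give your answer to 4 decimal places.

0.8110 bits

Binary erasure channel: capacity C = 1 − ε.
C = 1 − 0.1890 = 0.8110 bits per channel use.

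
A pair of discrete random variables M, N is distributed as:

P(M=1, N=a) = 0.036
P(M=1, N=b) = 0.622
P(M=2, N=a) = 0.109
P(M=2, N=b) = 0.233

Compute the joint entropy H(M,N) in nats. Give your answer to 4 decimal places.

0.9960 nats

H(M,N) = −Σ p(x,y)·ln p(x,y) over all 4 cells.
  cell (1,a): −0.036·ln0.036 = 0.11967
  cell (1,b): −0.622·ln0.622 = 0.29534
  cell (2,a): −0.109·ln0.109 = 0.24159
  cell (2,b): −0.233·ln0.233 = 0.33942
Sum = 0.9960 nats.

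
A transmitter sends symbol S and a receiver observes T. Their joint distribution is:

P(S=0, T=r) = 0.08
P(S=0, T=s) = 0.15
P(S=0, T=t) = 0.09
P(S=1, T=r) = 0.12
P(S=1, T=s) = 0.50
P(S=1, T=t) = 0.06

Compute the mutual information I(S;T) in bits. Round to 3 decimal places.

0.058 bits

Marginals: p(S) = (0.3200, 0.6800), p(T) = (0.2000, 0.6500, 0.1500).
I(S;T) = H(S) + H(T) − H(S,T).
H(S) = 0.9044, H(T) = 1.2789, H(S,T) = 2.1253.
I(S;T) = 0.9044 + 1.2789 − 2.1253 = 0.058 bits.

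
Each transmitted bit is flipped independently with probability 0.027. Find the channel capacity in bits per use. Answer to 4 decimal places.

Binary symmetric channel: C = 1 − h₂(ε) where h₂ is the binary entropy function.
h₂(0.027) = −0.027·log₂0.027 − 0.973·log₂0.973 = 0.1791.
C = 1 − 0.1791 = 0.8209 bits per channel use.

0.8209 bits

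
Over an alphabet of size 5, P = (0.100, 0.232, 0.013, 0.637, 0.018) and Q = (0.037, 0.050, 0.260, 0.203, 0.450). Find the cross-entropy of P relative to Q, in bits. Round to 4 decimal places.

2.9897 bits

H(P,Q) = −Σ p·log₂ q.
  −0.100·log₂(0.037) = 0.47563
  −0.232·log₂(0.050) = 1.00269
  −0.013·log₂(0.260) = 0.02526
  −0.637·log₂(0.203) = 1.46539
  −0.018·log₂(0.450) = 0.02074
H(P,Q) = 2.9897 bits.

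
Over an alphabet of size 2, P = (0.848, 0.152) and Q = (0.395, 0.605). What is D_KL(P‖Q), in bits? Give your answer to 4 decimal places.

D(P‖Q) = Σ p·log₂(p/q).
  0.848·log₂(0.848/0.395) = 0.93468
  0.152·log₂(0.152/0.605) = -0.30292
D(P‖Q) = 0.6318 bits.

0.6318 bits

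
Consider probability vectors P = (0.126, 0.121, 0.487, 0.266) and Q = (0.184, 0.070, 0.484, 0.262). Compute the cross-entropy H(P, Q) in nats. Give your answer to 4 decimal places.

1.2448 nats

H(P,Q) = −Σ p·ln q.
  −0.126·ln(0.184) = 0.21330
  −0.121·ln(0.070) = 0.32177
  −0.487·ln(0.484) = 0.35340
  −0.266·ln(0.262) = 0.35628
H(P,Q) = 1.2448 nats.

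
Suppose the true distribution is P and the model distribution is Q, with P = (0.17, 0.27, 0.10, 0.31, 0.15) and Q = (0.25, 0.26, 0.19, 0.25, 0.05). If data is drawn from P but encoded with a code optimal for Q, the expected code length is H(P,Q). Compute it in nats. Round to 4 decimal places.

1.6446 nats

H(P,Q) = −Σ p·ln q.
  −0.17·ln(0.25) = 0.23567
  −0.27·ln(0.26) = 0.36371
  −0.10·ln(0.19) = 0.16607
  −0.31·ln(0.25) = 0.42975
  −0.15·ln(0.05) = 0.44936
H(P,Q) = 1.6446 nats.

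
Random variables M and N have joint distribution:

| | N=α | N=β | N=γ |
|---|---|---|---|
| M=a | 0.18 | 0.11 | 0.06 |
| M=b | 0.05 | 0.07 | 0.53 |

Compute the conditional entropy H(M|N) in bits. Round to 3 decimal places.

Marginals: p(M) = (0.3500, 0.6500), p(N) = (0.2300, 0.1800, 0.5900).
H(M|N) = Σ p(N) · H(M|N=·).
  N=α: p=0.2300, H(M|N=α) = 0.7554
  N=β: p=0.1800, H(M|N=β) = 0.9641
  N=γ: p=0.5900, H(M|N=γ) = 0.4743
Weighted sum = 0.627 bits.

0.627 bits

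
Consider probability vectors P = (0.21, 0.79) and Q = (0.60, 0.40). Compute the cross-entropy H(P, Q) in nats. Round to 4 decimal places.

H(P,Q) = −Σ p·ln q.
  −0.21·ln(0.60) = 0.10727
  −0.79·ln(0.40) = 0.72387
H(P,Q) = 0.8311 nats.

0.8311 nats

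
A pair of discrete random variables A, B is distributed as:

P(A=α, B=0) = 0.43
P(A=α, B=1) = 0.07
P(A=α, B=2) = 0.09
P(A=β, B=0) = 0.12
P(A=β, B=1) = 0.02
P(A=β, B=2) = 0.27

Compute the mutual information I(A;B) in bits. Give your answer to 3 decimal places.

Marginals: p(A) = (0.5900, 0.4100), p(B) = (0.5500, 0.0900, 0.3600).
I(A;B) = H(A) + H(B) − H(A,B).
H(A) = 0.9765, H(B) = 1.3176, H(A,B) = 2.0947.
I(A;B) = 0.9765 + 1.3176 − 2.0947 = 0.199 bits.

0.199 bits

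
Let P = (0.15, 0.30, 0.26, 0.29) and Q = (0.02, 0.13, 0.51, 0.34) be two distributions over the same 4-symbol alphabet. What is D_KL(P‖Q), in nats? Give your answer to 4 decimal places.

D(P‖Q) = Σ p·ln(p/q).
  0.15·ln(0.15/0.02) = 0.30224
  0.30·ln(0.30/0.13) = 0.25087
  0.26·ln(0.26/0.51) = -0.17517
  0.29·ln(0.29/0.34) = -0.04613
D(P‖Q) = 0.3318 nats.

0.3318 nats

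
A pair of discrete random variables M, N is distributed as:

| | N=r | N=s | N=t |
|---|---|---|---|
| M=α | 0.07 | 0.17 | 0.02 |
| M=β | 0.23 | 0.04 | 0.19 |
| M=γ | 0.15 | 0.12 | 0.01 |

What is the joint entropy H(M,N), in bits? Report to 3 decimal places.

2.789 bits

H(M,N) = −Σ p(x,y)·log₂ p(x,y) over all 9 cells.
  cell (α,r): −0.07·log₂0.07 = 0.2686
  cell (α,s): −0.17·log₂0.17 = 0.4346
  cell (α,t): −0.02·log₂0.02 = 0.1129
  cell (β,r): −0.23·log₂0.23 = 0.4877
  cell (β,s): −0.04·log₂0.04 = 0.1858
  cell (β,t): −0.19·log₂0.19 = 0.4552
  cell (γ,r): −0.15·log₂0.15 = 0.4105
  cell (γ,s): −0.12·log₂0.12 = 0.3671
  cell (γ,t): −0.01·log₂0.01 = 0.0664
Sum = 2.789 bits.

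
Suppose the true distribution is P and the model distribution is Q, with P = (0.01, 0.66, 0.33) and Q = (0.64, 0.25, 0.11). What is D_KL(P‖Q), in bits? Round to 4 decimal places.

D(P‖Q) = Σ p·log₂(p/q).
  0.01·log₂(0.01/0.64) = -0.06000
  0.66·log₂(0.66/0.25) = 0.92436
  0.33·log₂(0.33/0.11) = 0.52304
D(P‖Q) = 1.3874 bits.

1.3874 bits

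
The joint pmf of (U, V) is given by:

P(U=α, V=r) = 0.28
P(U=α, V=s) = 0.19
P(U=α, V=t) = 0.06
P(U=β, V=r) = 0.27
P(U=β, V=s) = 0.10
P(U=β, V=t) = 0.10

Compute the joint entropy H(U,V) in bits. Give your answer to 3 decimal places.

H(U,V) = −Σ p(x,y)·log₂ p(x,y) over all 6 cells.
  cell (α,r): −0.28·log₂0.28 = 0.5142
  cell (α,s): −0.19·log₂0.19 = 0.4552
  cell (α,t): −0.06·log₂0.06 = 0.2435
  cell (β,r): −0.27·log₂0.27 = 0.5100
  cell (β,s): −0.10·log₂0.10 = 0.3322
  cell (β,t): −0.10·log₂0.10 = 0.3322
Sum = 2.387 bits.

2.387 bits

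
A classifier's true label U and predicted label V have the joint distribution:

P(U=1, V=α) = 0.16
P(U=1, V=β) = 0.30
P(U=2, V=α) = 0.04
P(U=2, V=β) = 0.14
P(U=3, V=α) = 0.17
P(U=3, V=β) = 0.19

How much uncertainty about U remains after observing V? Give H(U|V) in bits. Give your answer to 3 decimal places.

Chain rule: H(U|V) = H(U,V) − H(V).
Marginals: p(U) = (0.4600, 0.1800, 0.3600), p(V) = (0.3700, 0.6300).
H(U,V) = 2.4168 bits; H(V) = 0.9507 bits.
H(U|V) = 2.4168 − 0.9507 = 1.466 bits.

1.466 bits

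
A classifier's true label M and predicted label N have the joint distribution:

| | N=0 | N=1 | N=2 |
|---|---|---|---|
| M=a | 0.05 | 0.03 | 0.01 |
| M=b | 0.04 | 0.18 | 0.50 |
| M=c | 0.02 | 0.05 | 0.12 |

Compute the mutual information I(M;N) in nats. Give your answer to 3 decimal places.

0.085 nats

Marginals: p(M) = (0.0900, 0.7200, 0.1900), p(N) = (0.1100, 0.2600, 0.6300).
I(M;N) = H(M) + H(N) − H(M,N).
H(M) = 0.7688, H(N) = 0.8841, H(M,N) = 1.5675.
I(M;N) = 0.7688 + 0.8841 − 1.5675 = 0.085 nats.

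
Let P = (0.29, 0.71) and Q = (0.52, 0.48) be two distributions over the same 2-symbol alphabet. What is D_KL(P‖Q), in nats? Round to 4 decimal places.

0.1086 nats

D(P‖Q) = Σ p·ln(p/q).
  0.29·ln(0.29/0.52) = -0.16934
  0.71·ln(0.71/0.48) = 0.27795
D(P‖Q) = 0.1086 nats.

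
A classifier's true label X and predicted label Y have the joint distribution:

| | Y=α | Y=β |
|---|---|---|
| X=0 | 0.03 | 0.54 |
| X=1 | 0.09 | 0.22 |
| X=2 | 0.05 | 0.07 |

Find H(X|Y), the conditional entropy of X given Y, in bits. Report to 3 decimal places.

1.252 bits

Marginals: p(X) = (0.5700, 0.3100, 0.1200), p(Y) = (0.1700, 0.8300).
H(X|Y) = Σ p(Y) · H(X|Y=·).
  Y=α: p=0.1700, H(X|Y=α) = 1.4466
  Y=β: p=0.8300, H(X|Y=β) = 1.2121
Weighted sum = 1.252 bits.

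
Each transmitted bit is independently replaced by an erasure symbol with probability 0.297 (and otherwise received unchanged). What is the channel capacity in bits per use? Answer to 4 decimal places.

Binary erasure channel: capacity C = 1 − ε.
C = 1 − 0.297 = 0.7030 bits per channel use.

0.7030 bits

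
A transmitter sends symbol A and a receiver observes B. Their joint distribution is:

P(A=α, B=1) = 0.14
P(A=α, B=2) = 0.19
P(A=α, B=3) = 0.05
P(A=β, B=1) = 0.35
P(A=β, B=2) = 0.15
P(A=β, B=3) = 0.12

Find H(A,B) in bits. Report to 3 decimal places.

2.376 bits

H(A,B) = −Σ p(x,y)·log₂ p(x,y) over all 6 cells.
  cell (α,1): −0.14·log₂0.14 = 0.3971
  cell (α,2): −0.19·log₂0.19 = 0.4552
  cell (α,3): −0.05·log₂0.05 = 0.2161
  cell (β,1): −0.35·log₂0.35 = 0.5301
  cell (β,2): −0.15·log₂0.15 = 0.4105
  cell (β,3): −0.12·log₂0.12 = 0.3671
Sum = 2.376 bits.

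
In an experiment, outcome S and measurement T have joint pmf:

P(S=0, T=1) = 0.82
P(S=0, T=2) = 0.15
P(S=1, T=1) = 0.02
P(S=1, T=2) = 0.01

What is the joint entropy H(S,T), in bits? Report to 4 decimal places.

H(S,T) = −Σ p(x,y)·log₂ p(x,y) over all 4 cells.
  cell (0,1): −0.82·log₂0.82 = 0.23477
  cell (0,2): −0.15·log₂0.15 = 0.41054
  cell (1,1): −0.02·log₂0.02 = 0.11288
  cell (1,2): −0.01·log₂0.01 = 0.06644
Sum = 0.8246 bits.

0.8246 bits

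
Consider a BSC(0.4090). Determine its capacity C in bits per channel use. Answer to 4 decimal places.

Binary symmetric channel: C = 1 − h₂(ε) where h₂ is the binary entropy function.
h₂(0.4090) = −0.4090·log₂0.4090 − 0.5910·log₂0.5910 = 0.9760.
C = 1 − 0.9760 = 0.0240 bits per channel use.

0.0240 bits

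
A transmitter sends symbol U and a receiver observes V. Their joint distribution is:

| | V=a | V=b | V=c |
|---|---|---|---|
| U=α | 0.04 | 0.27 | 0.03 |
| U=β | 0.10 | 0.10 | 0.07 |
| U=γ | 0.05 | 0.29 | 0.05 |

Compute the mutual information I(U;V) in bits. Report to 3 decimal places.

0.100 bits

Marginals: p(U) = (0.3400, 0.2700, 0.3900), p(V) = (0.1900, 0.6600, 0.1500).
I(U;V) = H(U) + H(V) − H(U,V).
H(U) = 1.5690, H(V) = 1.2614, H(U,V) = 2.7306.
I(U;V) = 1.5690 + 1.2614 − 2.7306 = 0.100 bits.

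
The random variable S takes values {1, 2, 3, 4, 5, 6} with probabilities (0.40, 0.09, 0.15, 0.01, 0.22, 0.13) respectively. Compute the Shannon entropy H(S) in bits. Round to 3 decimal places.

2.182 bits

H(S) = −Σ p·log₂ p.
  −(0.40)·log₂(0.40) = 0.5288
  −(0.09)·log₂(0.09) = 0.3127
  −(0.15)·log₂(0.15) = 0.4105
  −(0.01)·log₂(0.01) = 0.0664
  −(0.22)·log₂(0.22) = 0.4806
  −(0.13)·log₂(0.13) = 0.3826
Sum: 0.5288 + 0.3127 + 0.4105 + 0.0664 + 0.4806 + 0.3826 = 2.182 bits.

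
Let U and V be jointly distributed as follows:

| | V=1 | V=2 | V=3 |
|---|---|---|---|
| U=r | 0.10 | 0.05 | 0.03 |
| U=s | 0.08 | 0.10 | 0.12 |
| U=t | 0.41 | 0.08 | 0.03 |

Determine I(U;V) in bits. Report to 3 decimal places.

0.178 bits

Marginals: p(U) = (0.1800, 0.3000, 0.5200), p(V) = (0.5900, 0.2300, 0.1800).
I(U;V) = H(U) + H(V) − H(U,V).
H(U) = 1.4570, H(V) = 1.3821, H(U,V) = 2.6615.
I(U;V) = 1.4570 + 1.3821 − 2.6615 = 0.178 bits.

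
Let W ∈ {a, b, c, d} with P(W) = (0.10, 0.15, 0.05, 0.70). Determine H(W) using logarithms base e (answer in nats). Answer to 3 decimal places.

H(W) = −Σ p·ln p.
  −(0.10)·ln(0.10) = 0.2303
  −(0.15)·ln(0.15) = 0.2846
  −(0.05)·ln(0.05) = 0.1498
  −(0.70)·ln(0.70) = 0.2497
Sum: 0.2303 + 0.2846 + 0.1498 + 0.2497 = 0.914 nats.

0.914 nats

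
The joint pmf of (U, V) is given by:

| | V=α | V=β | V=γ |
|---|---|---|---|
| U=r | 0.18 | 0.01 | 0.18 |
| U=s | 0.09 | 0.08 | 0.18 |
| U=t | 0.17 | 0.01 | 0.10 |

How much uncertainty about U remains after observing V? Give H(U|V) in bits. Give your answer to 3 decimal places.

Chain rule: H(U|V) = H(U,V) − H(V).
Marginals: p(U) = (0.3700, 0.3500, 0.2800), p(V) = (0.4400, 0.1000, 0.4600).
H(U,V) = 2.8397 bits; H(V) = 1.3687 bits.
H(U|V) = 2.8397 − 1.3687 = 1.471 bits.

1.471 bits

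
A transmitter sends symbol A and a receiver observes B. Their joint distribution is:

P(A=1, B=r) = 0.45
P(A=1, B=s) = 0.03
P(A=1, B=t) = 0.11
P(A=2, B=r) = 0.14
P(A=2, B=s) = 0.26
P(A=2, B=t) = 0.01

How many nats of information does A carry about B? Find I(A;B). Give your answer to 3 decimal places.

0.223 nats

Marginals: p(A) = (0.5900, 0.4100), p(B) = (0.5900, 0.2900, 0.1200).
I(A;B) = H(A) + H(B) − H(A,B).
H(A) = 0.6769, H(B) = 0.9247, H(A,B) = 1.3789.
I(A;B) = 0.6769 + 0.9247 − 1.3789 = 0.223 nats.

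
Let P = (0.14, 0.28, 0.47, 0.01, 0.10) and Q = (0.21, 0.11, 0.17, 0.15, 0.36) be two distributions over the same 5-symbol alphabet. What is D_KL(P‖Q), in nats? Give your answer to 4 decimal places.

D(P‖Q) = Σ p·ln(p/q).
  0.14·ln(0.14/0.21) = -0.05677
  0.28·ln(0.28/0.11) = 0.26161
  0.47·ln(0.47/0.17) = 0.47796
  0.01·ln(0.01/0.15) = -0.02708
  0.10·ln(0.10/0.36) = -0.12809
D(P‖Q) = 0.5276 nats.

0.5276 nats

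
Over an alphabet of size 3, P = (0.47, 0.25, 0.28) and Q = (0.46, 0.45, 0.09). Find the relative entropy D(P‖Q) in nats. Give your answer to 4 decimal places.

0.1810 nats

D(P‖Q) = Σ p·ln(p/q).
  0.47·ln(0.47/0.46) = 0.01011
  0.25·ln(0.25/0.45) = -0.14695
  0.28·ln(0.28/0.09) = 0.31779
D(P‖Q) = 0.1810 nats.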